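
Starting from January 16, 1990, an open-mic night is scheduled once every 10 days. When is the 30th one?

The 30th occurrence is 29 intervals after the first: 29 × 10 = 290 days after January 16, 1990.
January has 31 days — 15 days to the end of January leaves 275.
February has 28 days (247 left).
March has 31 days (216 left).
April has 30 days (186 left).
May has 31 days (155 left).
June has 30 days (125 left).
July has 31 days (94 left).
August has 31 days (63 left).
September has 30 days (33 left).
October has 31 days (2 left).
2 days into November → November 2, 1990.

November 2, 1990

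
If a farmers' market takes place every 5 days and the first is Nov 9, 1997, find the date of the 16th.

Jan 23, 1998

The 16th occurrence is 15 intervals after the first: 15 × 5 = 75 days after Nov 9, 1997.
Nov has 30 days — 21 days to the end of Nov leaves 54.
Dec has 31 days (23 left).
23 days into Jan → Jan 23, 1998.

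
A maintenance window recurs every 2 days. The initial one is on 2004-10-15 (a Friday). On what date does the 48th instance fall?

2005-01-17

The 48th occurrence is 47 intervals after the first: 47 × 2 = 94 days after 2004-10-15.
October has 31 days — 16 days to the end of October leaves 78.
November has 30 days (48 left).
December has 31 days (17 left).
17 days into January → 2005-01-17.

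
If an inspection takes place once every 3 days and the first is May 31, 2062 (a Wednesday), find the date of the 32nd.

The 32nd occurrence is 31 intervals after the first: 31 × 3 = 93 days after May 31, 2062.
May has 31 days — 0 days to the end of May leaves 93.
June has 30 days (63 left).
July has 31 days (32 left).
August has 31 days (1 left).
1 day into September → September 1, 2062.

September 1, 2062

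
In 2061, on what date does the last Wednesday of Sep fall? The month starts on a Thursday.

Sep 2061 begins on a Thursday, so the first Wednesday is Sep 7 (6 days later).
Sep 2061 has 30 days. Adding weeks: 7, 14, 21, 28 — the last one ≤ 30 is the 28th.

Sep 28, 2061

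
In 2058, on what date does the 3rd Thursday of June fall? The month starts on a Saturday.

June 2058 begins on a Saturday, so the first Thursday is June 6 (5 days later).
The 3rd Thursday is 2 weeks later: 6 + 14 = 20.

June 20, 2058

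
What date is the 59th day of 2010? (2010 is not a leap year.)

January has 31 days (59 − 31 = 28 remain).
28 into February → February 28.

February 28, 2010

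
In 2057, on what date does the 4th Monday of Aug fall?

The first Monday of Aug 2057 is Aug 6.
The 4th Monday is 3 weeks later: 6 + 21 = 27.

Aug 27, 2057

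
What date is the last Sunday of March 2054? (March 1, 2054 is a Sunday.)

March 2054 begins on a Sunday, so the first Sunday is March 1.
March 2054 has 31 days. Adding weeks: 1, 8, 15, 22, 29 — the last one ≤ 31 is the 29th.

2054-03-29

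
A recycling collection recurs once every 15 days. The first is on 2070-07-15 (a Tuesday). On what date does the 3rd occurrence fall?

The 3rd occurrence is 2 intervals after the first: 2 × 15 = 30 days after 2070-07-15.
July has 31 days — 16 days to the end of July leaves 14.
14 days into August → 2070-08-14.

2070-08-14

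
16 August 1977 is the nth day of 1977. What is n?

Days in months before August: 31 + 28 + 31 + 30 + 31 + 30 + 31 = 212.
Plus 16 days into August → day 228.

228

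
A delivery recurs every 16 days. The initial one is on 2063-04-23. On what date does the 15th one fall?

2063-12-03

The 15th occurrence is 14 intervals after the first: 14 × 16 = 224 days after 2063-04-23.
April has 30 days — 7 days to the end of April leaves 217.
May has 31 days (186 left).
June has 30 days (156 left).
July has 31 days (125 left).
August has 31 days (94 left).
September has 30 days (64 left).
October has 31 days (33 left).
November has 30 days (3 left).
3 days into December → 2063-12-03.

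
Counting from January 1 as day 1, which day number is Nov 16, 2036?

321

Days in months before Nov: 31 + 29 + 31 + 30 + 31 + 30 + 31 + 31 + 30 + 31 = 305.
Plus 16 days into Nov → day 321.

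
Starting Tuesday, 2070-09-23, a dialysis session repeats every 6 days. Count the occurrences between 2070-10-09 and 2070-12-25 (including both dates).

Occurrences land 6·i days after 2070-09-23 for i = 0, 1, 2, …
2070-10-09 is 16 days after the start; 16 ÷ 6 = 2 remainder 4; since the remainder is 4, round up to i = 3. First occurrence in the window: #4 on 2070-10-11 (3×6 = 18 days in).
2070-12-25 is 93 days after the start; 93 ÷ 6 = 15 remainder 3. Last occurrence in the window: #16 on 2070-12-22.
Occurrences #4 through #16: 13 in total.

13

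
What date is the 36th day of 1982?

Jan has 31 days (36 − 31 = 5 remain).
5 into Feb → Feb 5.

Feb 5, 1982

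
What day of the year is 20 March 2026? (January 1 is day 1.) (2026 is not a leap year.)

Days in months before March: 31 + 28 = 59.
Plus 20 days into March → day 79.

79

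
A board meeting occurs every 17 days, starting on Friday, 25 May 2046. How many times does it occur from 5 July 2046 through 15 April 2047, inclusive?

Occurrences land 17·i days after 25 May 2046 for i = 0, 1, 2, …
5 July 2046 is 41 days after the start; 41 ÷ 17 = 2 remainder 7; since the remainder is 7, round up to i = 3. First occurrence in the window: #4 on 15 July 2046 (3×17 = 51 days in).
15 April 2047 is 325 days after the start; 325 ÷ 17 = 19 remainder 2. Last occurrence in the window: #20 on 13 April 2047.
Occurrences #4 through #20: 17 in total.

17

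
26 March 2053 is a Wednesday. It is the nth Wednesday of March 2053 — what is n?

4th

Day 26 falls in week ⌈26/7⌉ of the month.
Days 1–7 hold the 1st Wednesday, 8–14 the 2nd, 15–21 the 3rd, 22–28 the 4th, 29–31 the 5th.
26 is in the range for the 4th.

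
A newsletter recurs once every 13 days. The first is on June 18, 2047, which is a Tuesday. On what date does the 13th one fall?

The 13th occurrence is 12 intervals after the first: 12 × 13 = 156 days after June 18, 2047.
June has 30 days — 12 days to the end of June leaves 144.
July has 31 days (113 left).
August has 31 days (82 left).
September has 30 days (52 left).
October has 31 days (21 left).
21 days into November → November 21, 2047.

November 21, 2047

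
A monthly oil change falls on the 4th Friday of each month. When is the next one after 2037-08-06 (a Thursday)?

2037-08-28

August 2037 starts on a Saturday; its first Friday is the 7th, so the 4th Friday is the 28th — 2037-08-28.
2037-08-28 is after 2037-08-06, so that is the next one.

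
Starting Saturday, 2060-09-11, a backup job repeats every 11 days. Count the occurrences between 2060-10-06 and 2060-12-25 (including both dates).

Occurrences land 11·i days after 2060-09-11 for i = 0, 1, 2, …
2060-10-06 is 25 days after the start; 25 ÷ 11 = 2 remainder 3; since the remainder is 3, round up to i = 3. First occurrence in the window: #4 on 2060-10-14 (3×11 = 33 days in).
2060-12-25 is 105 days after the start; 105 ÷ 11 = 9 remainder 6. Last occurrence in the window: #10 on 2060-12-19.
Occurrences #4 through #10: 7 in total.

7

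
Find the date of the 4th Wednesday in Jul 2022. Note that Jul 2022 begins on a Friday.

Jul 2022 begins on a Friday, so the first Wednesday is Jul 6 (5 days later).
The 4th Wednesday is 3 weeks later: 6 + 21 = 27.

Jul 27, 2022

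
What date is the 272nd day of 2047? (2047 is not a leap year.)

January has 31 days (272 − 31 = 241 remain).
February has 28 days (241 − 28 = 213 remain).
March has 31 days (213 − 31 = 182 remain).
April has 30 days (182 − 30 = 152 remain).
May has 31 days (152 − 31 = 121 remain).
June has 30 days (121 − 30 = 91 remain).
July has 31 days (91 − 31 = 60 remain).
August has 31 days (60 − 31 = 29 remain).
29 into September → September 29.

29 September 2047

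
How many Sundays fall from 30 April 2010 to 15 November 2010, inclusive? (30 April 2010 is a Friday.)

30 April 2010 is a Friday; the first Sunday on or after it is 2 May 2010 (2 days later).
From 2 May 2010 to 15 November 2010: 29 + 30 + 31 + 31 + 30 + 31 + 15 = 197 days (rest of May, June, July, August, September, October, November).
197 ÷ 7 = 28 full weeks with remainder 1, so 28 more Sundays after the first → 29.

29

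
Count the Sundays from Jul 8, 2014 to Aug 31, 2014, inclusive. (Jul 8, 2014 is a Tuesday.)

8

Jul 8, 2014 is a Tuesday; the first Sunday on or after it is Jul 13, 2014 (5 days later).
From Jul 13, 2014 to Aug 31, 2014: 18 + 31 = 49 days (rest of Jul, Aug).
49 ÷ 7 = 7 full weeks with remainder 0, so 7 more Sundays after the first → 8.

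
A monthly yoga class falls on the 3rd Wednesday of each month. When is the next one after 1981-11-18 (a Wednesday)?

1981-12-16

November 1981 starts on a Sunday; its first Wednesday is the 4th, so the 3rd Wednesday is the 18th — 1981-11-18.
That is not after 1981-11-18, so look at December 1981.
December 1981 starts on a Tuesday; its first Wednesday is the 2nd, so the 3rd Wednesday is the 16th — 1981-12-16.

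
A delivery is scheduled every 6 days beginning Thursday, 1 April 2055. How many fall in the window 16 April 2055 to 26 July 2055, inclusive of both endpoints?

Occurrences land 6·i days after 1 April 2055 for i = 0, 1, 2, …
16 April 2055 is 15 days after the start; 15 ÷ 6 = 2 remainder 3; since the remainder is 3, round up to i = 3. First occurrence in the window: #4 on 19 April 2055 (3×6 = 18 days in).
26 July 2055 is 116 days after the start; 116 ÷ 6 = 19 remainder 2. Last occurrence in the window: #20 on 24 July 2055.
Occurrences #4 through #20: 17 in total.

17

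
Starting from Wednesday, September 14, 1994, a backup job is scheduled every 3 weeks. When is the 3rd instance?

October 26, 1994

The 3rd occurrence is 2 intervals after the first: 2 × 21 = 42 days after September 14, 1994.
September has 30 days — 16 days to the end of September leaves 26.
26 days into October → October 26, 1994.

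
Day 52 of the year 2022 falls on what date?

Jan has 31 days (52 − 31 = 21 remain).
21 into Feb → Feb 21.

Feb 21, 2022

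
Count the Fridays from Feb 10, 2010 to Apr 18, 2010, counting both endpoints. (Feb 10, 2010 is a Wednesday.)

Feb 10, 2010 is a Wednesday; the first Friday on or after it is Feb 12, 2010 (2 days later).
From Feb 12, 2010 to Apr 18, 2010: 16 + 31 + 18 = 65 days (rest of Feb, Mar, Apr).
65 ÷ 7 = 9 full weeks with remainder 2, so 9 more Fridays after the first → 10.

10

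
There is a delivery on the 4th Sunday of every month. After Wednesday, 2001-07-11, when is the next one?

2001-07-22

July 2001 starts on a Sunday; its first Sunday is the 1st, so the 4th Sunday is the 22nd — 2001-07-22.
2001-07-22 is after 2001-07-11, so that is the next one.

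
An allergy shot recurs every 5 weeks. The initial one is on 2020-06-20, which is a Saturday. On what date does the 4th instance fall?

2020-10-03

The 4th occurrence is 3 intervals after the first: 3 × 35 = 105 days after 2020-06-20.
June has 30 days — 10 days to the end of June leaves 95.
July has 31 days (64 left).
August has 31 days (33 left).
September has 30 days (3 left).
3 days into October → 2020-10-03.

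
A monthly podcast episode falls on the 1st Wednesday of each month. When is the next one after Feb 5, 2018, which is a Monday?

Feb 7, 2018

Feb 2018 starts on a Thursday, so its 1st Wednesday is Feb 7, 2018 (6 days in).
Feb 7, 2018 is after Feb 5, 2018, so that is the next one.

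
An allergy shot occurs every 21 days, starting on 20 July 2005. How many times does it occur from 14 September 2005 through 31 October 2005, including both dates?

Occurrences land 21·i days after 20 July 2005 for i = 0, 1, 2, …
14 September 2005 is 56 days after the start; 56 ÷ 21 = 2 remainder 14; since the remainder is 14, round up to i = 3. First occurrence in the window: #4 on 21 September 2005 (3×21 = 63 days in).
31 October 2005 is 103 days after the start; 103 ÷ 21 = 4 remainder 19. Last occurrence in the window: #5 on 12 October 2005.
Occurrences #4 through #5: 2 in total.

2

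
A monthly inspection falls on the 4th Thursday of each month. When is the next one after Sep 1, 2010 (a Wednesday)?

Sep 23, 2010

Sep 2010 starts on a Wednesday; its first Thursday is the 2nd, so the 4th Thursday is the 23rd — Sep 23, 2010.
Sep 23, 2010 is after Sep 1, 2010, so that is the next one.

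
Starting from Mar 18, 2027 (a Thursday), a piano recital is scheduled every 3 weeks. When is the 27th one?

The 27th occurrence is 26 intervals after the first: 26 × 21 = 546 days after Mar 18, 2027.
Mar has 31 days — 13 days to the end of Mar leaves 533.
From end of Mar to end of 2027 is 275 days (258 left).
Jan has 31 days (227 left).
Feb has 29 days (198 left).
Mar has 31 days (167 left).
Apr has 30 days (137 left).
May has 31 days (106 left).
Jun has 30 days (76 left).
Jul has 31 days (45 left).
Aug has 31 days (14 left).
14 days into Sep → Sep 14, 2028.

Sep 14, 2028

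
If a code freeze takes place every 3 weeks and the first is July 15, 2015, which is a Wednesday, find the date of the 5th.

October 7, 2015

The 5th occurrence is 4 intervals after the first: 4 × 21 = 84 days after July 15, 2015.
July has 31 days — 16 days to the end of July leaves 68.
August has 31 days (37 left).
September has 30 days (7 left).
7 days into October → October 7, 2015.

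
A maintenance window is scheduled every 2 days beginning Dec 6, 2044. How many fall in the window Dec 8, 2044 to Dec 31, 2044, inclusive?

12

Occurrences land 2·i days after Dec 6, 2044 for i = 0, 1, 2, …
Dec 8, 2044 is 2 days after the start; 2 ÷ 2 = 1 remainder 0. First occurrence in the window: #2 on Dec 8, 2044 (1×2 = 2 days in).
Dec 31, 2044 is 25 days after the start; 25 ÷ 2 = 12 remainder 1. Last occurrence in the window: #13 on Dec 30, 2044.
Occurrences #2 through #13: 12 in total.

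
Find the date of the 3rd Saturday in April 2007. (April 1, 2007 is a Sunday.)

April 2007 begins on a Sunday, so the first Saturday is April 7 (6 days later).
The 3rd Saturday is 2 weeks later: 7 + 14 = 21.

21 April 2007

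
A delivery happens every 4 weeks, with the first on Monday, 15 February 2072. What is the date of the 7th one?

1 August 2072

The 7th occurrence is 6 intervals after the first: 6 × 28 = 168 days after 15 February 2072.
February has 29 days — 14 days to the end of February leaves 154.
March has 31 days (123 left).
April has 30 days (93 left).
May has 31 days (62 left).
June has 30 days (32 left).
July has 31 days (1 left).
1 day into August → 1 August 2072.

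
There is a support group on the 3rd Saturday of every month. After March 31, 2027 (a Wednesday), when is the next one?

April 17, 2027

March 2027 starts on a Monday; its first Saturday is the 6th, so the 3rd Saturday is the 20th — March 20, 2027.
That is not after March 31, 2027, so look at April 2027.
April 2027 starts on a Thursday; its first Saturday is the 3rd, so the 3rd Saturday is the 17th — April 17, 2027.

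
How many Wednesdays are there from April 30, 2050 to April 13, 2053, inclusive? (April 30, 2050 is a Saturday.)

April 30, 2050 is a Saturday; the first Wednesday on or after it is May 4, 2050 (4 days later).
From May 4, 2050 to April 13, 2053: 241 + 365 + 366 + 103 = 1075 days (rest of 2050, 2051, 2052, to April 13, 2053 in 2053).
1075 ÷ 7 = 153 full weeks with remainder 4, so 153 more Wednesdays after the first → 154.

154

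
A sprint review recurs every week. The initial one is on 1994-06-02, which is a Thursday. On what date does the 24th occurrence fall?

1994-11-10

The 24th occurrence is 23 intervals after the first: 23 × 7 = 161 days after 1994-06-02.
June has 30 days — 28 days to the end of June leaves 133.
July has 31 days (102 left).
August has 31 days (71 left).
September has 30 days (41 left).
October has 31 days (10 left).
10 days into November → 1994-11-10.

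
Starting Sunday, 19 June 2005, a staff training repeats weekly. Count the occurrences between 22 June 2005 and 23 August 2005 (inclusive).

Occurrences land 7·i days after 19 June 2005 for i = 0, 1, 2, …
22 June 2005 is 3 days after the start; 3 ÷ 7 = 0 remainder 3; since the remainder is 3, round up to i = 1. First occurrence in the window: #2 on 26 June 2005 (1×7 = 7 days in).
23 August 2005 is 65 days after the start; 65 ÷ 7 = 9 remainder 2. Last occurrence in the window: #10 on 21 August 2005.
Occurrences #2 through #10: 9 in total.

9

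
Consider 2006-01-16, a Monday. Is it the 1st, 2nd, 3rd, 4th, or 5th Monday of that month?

Day 16 falls in week ⌈16/7⌉ of the month.
Days 1–7 hold the 1st Monday, 8–14 the 2nd, 15–21 the 3rd, 22–28 the 4th, 29–31 the 5th.
16 is in the range for the 3rd.

3rd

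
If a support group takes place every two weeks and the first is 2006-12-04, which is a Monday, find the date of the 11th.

2007-04-23

The 11th occurrence is 10 intervals after the first: 10 × 14 = 140 days after 2006-12-04.
December has 31 days — 27 days to the end of December leaves 113.
January has 31 days (82 left).
February has 28 days (54 left).
March has 31 days (23 left).
23 days into April → 2007-04-23.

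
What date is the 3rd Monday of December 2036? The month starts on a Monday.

December 2036 begins on a Monday, so the first Monday is December 1.
The 3rd Monday is 2 weeks later: 1 + 14 = 15.

December 15, 2036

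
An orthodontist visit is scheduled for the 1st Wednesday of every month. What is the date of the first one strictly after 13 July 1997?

July 1997 starts on a Tuesday, so its 1st Wednesday is 2 July 1997 (1 day in).
That is not after 13 July 1997, so look at August 1997.
August 1997 starts on a Friday, so its 1st Wednesday is 6 August 1997 (5 days in).

6 August 1997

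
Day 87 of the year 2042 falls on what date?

January has 31 days (87 − 31 = 56 remain).
February has 28 days (56 − 28 = 28 remain).
28 into March → March 28.

March 28, 2042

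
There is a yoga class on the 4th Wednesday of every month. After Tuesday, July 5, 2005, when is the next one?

July 2005 starts on a Friday; its first Wednesday is the 6th, so the 4th Wednesday is the 27th — July 27, 2005.
July 27, 2005 is after July 5, 2005, so that is the next one.

July 27, 2005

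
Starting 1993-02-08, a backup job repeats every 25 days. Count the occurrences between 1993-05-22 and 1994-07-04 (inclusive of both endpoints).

Occurrences land 25·i days after 1993-02-08 for i = 0, 1, 2, …
1993-05-22 is 103 days after the start; 103 ÷ 25 = 4 remainder 3; since the remainder is 3, round up to i = 5. First occurrence in the window: #6 on 1993-06-13 (5×25 = 125 days in).
1994-07-04 is 511 days after the start; 511 ÷ 25 = 20 remainder 11. Last occurrence in the window: #21 on 1994-06-23.
Occurrences #6 through #21: 16 in total.

16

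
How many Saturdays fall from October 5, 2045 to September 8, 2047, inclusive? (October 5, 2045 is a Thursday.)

October 5, 2045 is a Thursday; the first Saturday on or after it is October 7, 2045 (2 days later).
From October 7, 2045 to September 8, 2047: 85 + 365 + 251 = 701 days (rest of 2045, 2046, to September 8, 2047 in 2047).
701 ÷ 7 = 100 full weeks with remainder 1, so 100 more Saturdays after the first → 101.

101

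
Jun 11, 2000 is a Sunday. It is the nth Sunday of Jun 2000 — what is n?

2nd

Day 11 falls in week ⌈11/7⌉ of the month.
Days 1–7 hold the 1st Sunday, 8–14 the 2nd, 15–21 the 3rd, 22–28 the 4th, 29–31 the 5th.
11 is in the range for the 2nd.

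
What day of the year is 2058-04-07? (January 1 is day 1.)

Days in months before April: 31 + 28 + 31 = 90.
Plus 7 days into April → day 97.

97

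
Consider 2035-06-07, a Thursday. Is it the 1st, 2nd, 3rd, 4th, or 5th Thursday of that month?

Day 7 falls in week ⌈7/7⌉ of the month.
Days 1–7 hold the 1st Thursday, 8–14 the 2nd, 15–21 the 3rd, 22–28 the 4th, 29–31 the 5th.
7 is in the range for the 1st.

1st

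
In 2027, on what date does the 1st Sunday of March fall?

March 2027 begins on a Monday, so the first Sunday is March 7 (6 days later).

2027-03-07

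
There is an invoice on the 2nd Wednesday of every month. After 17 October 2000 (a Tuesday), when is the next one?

October 2000 starts on a Sunday; its first Wednesday is the 4th, so the 2nd Wednesday is the 11th — 11 October 2000.
That is not after 17 October 2000, so look at November 2000.
November 2000 starts on a Wednesday; its first Wednesday is the 1st, so the 2nd Wednesday is the 8th — 8 November 2000.

8 November 2000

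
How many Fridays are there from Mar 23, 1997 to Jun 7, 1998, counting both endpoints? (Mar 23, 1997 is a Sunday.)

63

Mar 23, 1997 is a Sunday; the first Friday on or after it is Mar 28, 1997 (5 days later).
From Mar 28, 1997 to Jun 7, 1998: 278 + 158 = 436 days (rest of 1997, to Jun 7, 1998 in 1998).
436 ÷ 7 = 62 full weeks with remainder 2, so 62 more Fridays after the first → 63.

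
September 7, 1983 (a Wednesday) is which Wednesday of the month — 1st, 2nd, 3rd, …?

Day 7 falls in week ⌈7/7⌉ of the month.
Days 1–7 hold the 1st Wednesday, 8–14 the 2nd, 15–21 the 3rd, 22–28 the 4th, 29–31 the 5th.
7 is in the range for the 1st.

1st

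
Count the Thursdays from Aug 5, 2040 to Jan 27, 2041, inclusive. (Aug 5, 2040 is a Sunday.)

25

Aug 5, 2040 is a Sunday; the first Thursday on or after it is Aug 9, 2040 (4 days later).
From Aug 9, 2040 to Jan 27, 2041: 22 + 30 + 31 + 30 + 31 + 27 = 171 days (rest of Aug, Sep, Oct, Nov, Dec, Jan).
171 ÷ 7 = 24 full weeks with remainder 3, so 24 more Thursdays after the first → 25.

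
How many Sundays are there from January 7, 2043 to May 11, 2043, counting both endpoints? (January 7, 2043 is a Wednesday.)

January 7, 2043 is a Wednesday; the first Sunday on or after it is January 11, 2043 (4 days later).
From January 11, 2043 to May 11, 2043: 20 + 28 + 31 + 30 + 11 = 120 days (rest of January, February, March, April, May).
120 ÷ 7 = 17 full weeks with remainder 1, so 17 more Sundays after the first → 18.

18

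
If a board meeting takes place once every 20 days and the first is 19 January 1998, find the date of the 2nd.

8 February 1998

The 2nd occurrence is 1 interval after the first: 1 × 20 = 20 days after 19 January 1998.
January has 31 days — 12 days to the end of January leaves 8.
8 days into February → 8 February 1998.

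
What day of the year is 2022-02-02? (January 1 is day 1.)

Days in months before February: 31 = 31.
Plus 2 days into February → day 33.

33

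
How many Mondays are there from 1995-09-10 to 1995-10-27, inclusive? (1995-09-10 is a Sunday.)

7

1995-09-10 is a Sunday; the first Monday on or after it is 1995-09-11 (1 day later).
From 1995-09-11 to 1995-10-27: 19 + 27 = 46 days (rest of September, October).
46 ÷ 7 = 6 full weeks with remainder 4, so 6 more Mondays after the first → 7.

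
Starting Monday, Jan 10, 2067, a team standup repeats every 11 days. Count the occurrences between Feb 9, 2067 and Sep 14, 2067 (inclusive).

Occurrences land 11·i days after Jan 10, 2067 for i = 0, 1, 2, …
Feb 9, 2067 is 30 days after the start; 30 ÷ 11 = 2 remainder 8; since the remainder is 8, round up to i = 3. First occurrence in the window: #4 on Feb 12, 2067 (3×11 = 33 days in).
Sep 14, 2067 is 247 days after the start; 247 ÷ 11 = 22 remainder 5. Last occurrence in the window: #23 on Sep 9, 2067.
Occurrences #4 through #23: 20 in total.

20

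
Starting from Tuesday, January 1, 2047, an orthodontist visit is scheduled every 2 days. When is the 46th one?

The 46th occurrence is 45 intervals after the first: 45 × 2 = 90 days after January 1, 2047.
January has 31 days — 30 days to the end of January leaves 60.
February has 28 days (32 left).
March has 31 days (1 left).
1 day into April → April 1, 2047.

April 1, 2047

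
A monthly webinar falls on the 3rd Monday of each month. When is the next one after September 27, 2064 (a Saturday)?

October 20, 2064

September 2064 starts on a Monday; its first Monday is the 1st, so the 3rd Monday is the 15th — September 15, 2064.
That is not after September 27, 2064, so look at October 2064.
October 2064 starts on a Wednesday; its first Monday is the 6th, so the 3rd Monday is the 20th — October 20, 2064.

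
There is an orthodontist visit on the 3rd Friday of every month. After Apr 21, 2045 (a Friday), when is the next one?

May 19, 2045

Apr 2045 starts on a Saturday; its first Friday is the 7th, so the 3rd Friday is the 21st — Apr 21, 2045.
That is not after Apr 21, 2045, so look at May 2045.
May 2045 starts on a Monday; its first Friday is the 5th, so the 3rd Friday is the 19th — May 19, 2045.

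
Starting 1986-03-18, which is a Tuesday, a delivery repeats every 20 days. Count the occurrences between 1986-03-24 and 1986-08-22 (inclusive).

Occurrences land 20·i days after 1986-03-18 for i = 0, 1, 2, …
1986-03-24 is 6 days after the start; 6 ÷ 20 = 0 remainder 6; since the remainder is 6, round up to i = 1. First occurrence in the window: #2 on 1986-04-07 (1×20 = 20 days in).
1986-08-22 is 157 days after the start; 157 ÷ 20 = 7 remainder 17. Last occurrence in the window: #8 on 1986-08-05.
Occurrences #2 through #8: 7 in total.

7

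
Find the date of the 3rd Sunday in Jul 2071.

Jul 19, 2071

The first Sunday of Jul 2071 is Jul 5.
The 3rd Sunday is 2 weeks later: 5 + 14 = 19.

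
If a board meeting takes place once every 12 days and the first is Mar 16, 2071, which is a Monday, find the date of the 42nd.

Jul 20, 2072

The 42nd occurrence is 41 intervals after the first: 41 × 12 = 492 days after Mar 16, 2071.
Mar has 31 days — 15 days to the end of Mar leaves 477.
From end of Mar to end of 2071 is 275 days (202 left).
Jan has 31 days (171 left).
Feb has 29 days (142 left).
Mar has 31 days (111 left).
Apr has 30 days (81 left).
May has 31 days (50 left).
Jun has 30 days (20 left).
20 days into Jul → Jul 20, 2072.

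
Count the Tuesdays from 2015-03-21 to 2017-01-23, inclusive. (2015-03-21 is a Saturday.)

2015-03-21 is a Saturday; the first Tuesday on or after it is 2015-03-24 (3 days later).
From 2015-03-24 to 2017-01-23: 282 + 366 + 23 = 671 days (rest of 2015, 2016, to 2017-01-23 in 2017).
671 ÷ 7 = 95 full weeks with remainder 6, so 95 more Tuesdays after the first → 96.

96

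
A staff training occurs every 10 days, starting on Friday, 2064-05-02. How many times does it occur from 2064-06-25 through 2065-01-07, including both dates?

Occurrences land 10·i days after 2064-05-02 for i = 0, 1, 2, …
2064-06-25 is 54 days after the start; 54 ÷ 10 = 5 remainder 4; since the remainder is 4, round up to i = 6. First occurrence in the window: #7 on 2064-07-01 (6×10 = 60 days in).
2065-01-07 is 250 days after the start; 250 ÷ 10 = 25 remainder 0. Last occurrence in the window: #26 on 2065-01-07.
Occurrences #7 through #26: 20 in total.

20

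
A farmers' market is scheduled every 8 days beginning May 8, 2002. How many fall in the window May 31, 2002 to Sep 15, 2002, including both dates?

14

Occurrences land 8·i days after May 8, 2002 for i = 0, 1, 2, …
May 31, 2002 is 23 days after the start; 23 ÷ 8 = 2 remainder 7; since the remainder is 7, round up to i = 3. First occurrence in the window: #4 on Jun 1, 2002 (3×8 = 24 days in).
Sep 15, 2002 is 130 days after the start; 130 ÷ 8 = 16 remainder 2. Last occurrence in the window: #17 on Sep 13, 2002.
Occurrences #4 through #17: 14 in total.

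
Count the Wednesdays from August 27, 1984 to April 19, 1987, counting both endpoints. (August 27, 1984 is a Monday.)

138

August 27, 1984 is a Monday; the first Wednesday on or after it is August 29, 1984 (2 days later).
From August 29, 1984 to April 19, 1987: 124 + 365 + 365 + 109 = 963 days (rest of 1984, 1985, 1986, to April 19, 1987 in 1987).
963 ÷ 7 = 137 full weeks with remainder 4, so 137 more Wednesdays after the first → 138.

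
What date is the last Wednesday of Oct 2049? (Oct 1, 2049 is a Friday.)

Oct 2049 begins on a Friday, so the first Wednesday is Oct 6 (5 days later).
Oct 2049 has 31 days. Adding weeks: 6, 13, 20, 27 — the last one ≤ 31 is the 27th.

Oct 27, 2049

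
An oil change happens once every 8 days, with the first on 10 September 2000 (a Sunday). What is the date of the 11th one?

29 November 2000

The 11th occurrence is 10 intervals after the first: 10 × 8 = 80 days after 10 September 2000.
September has 30 days — 20 days to the end of September leaves 60.
October has 31 days (29 left).
29 days into November → 29 November 2000.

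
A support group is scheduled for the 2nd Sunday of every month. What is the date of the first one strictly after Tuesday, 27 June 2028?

June 2028 starts on a Thursday; its first Sunday is the 4th, so the 2nd Sunday is the 11th — 11 June 2028.
That is not after 27 June 2028, so look at July 2028.
July 2028 starts on a Saturday; its first Sunday is the 2nd, so the 2nd Sunday is the 9th — 9 July 2028.

9 July 2028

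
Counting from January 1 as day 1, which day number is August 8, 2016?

221

Days in months before August: 31 + 29 + 31 + 30 + 31 + 30 + 31 = 213.
Plus 8 days into August → day 221.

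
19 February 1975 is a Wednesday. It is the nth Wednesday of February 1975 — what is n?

Day 19 falls in week ⌈19/7⌉ of the month.
Days 1–7 hold the 1st Wednesday, 8–14 the 2nd, 15–21 the 3rd, 22–28 the 4th, 29–31 the 5th.
19 is in the range for the 3rd.

3rd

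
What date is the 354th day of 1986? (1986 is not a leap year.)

1986-12-20

January has 31 days (354 − 31 = 323 remain).
February has 28 days (323 − 28 = 295 remain).
March has 31 days (295 − 31 = 264 remain).
April has 30 days (264 − 30 = 234 remain).
May has 31 days (234 − 31 = 203 remain).
June has 30 days (203 − 30 = 173 remain).
July has 31 days (173 − 31 = 142 remain).
August has 31 days (142 − 31 = 111 remain).
September has 30 days (111 − 30 = 81 remain).
October has 31 days (81 − 31 = 50 remain).
November has 30 days (50 − 30 = 20 remain).
20 into December → December 20.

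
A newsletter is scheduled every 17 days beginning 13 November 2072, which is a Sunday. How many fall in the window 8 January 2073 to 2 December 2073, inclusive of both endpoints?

Occurrences land 17·i days after 13 November 2072 for i = 0, 1, 2, …
8 January 2073 is 56 days after the start; 56 ÷ 17 = 3 remainder 5; since the remainder is 5, round up to i = 4. First occurrence in the window: #5 on 20 January 2073 (4×17 = 68 days in).
2 December 2073 is 384 days after the start; 384 ÷ 17 = 22 remainder 10. Last occurrence in the window: #23 on 22 November 2073.
Occurrences #5 through #23: 19 in total.

19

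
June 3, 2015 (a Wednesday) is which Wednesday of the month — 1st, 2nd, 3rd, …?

Day 3 falls in week ⌈3/7⌉ of the month.
Days 1–7 hold the 1st Wednesday, 8–14 the 2nd, 15–21 the 3rd, 22–28 the 4th, 29–31 the 5th.
3 is in the range for the 1st.

1st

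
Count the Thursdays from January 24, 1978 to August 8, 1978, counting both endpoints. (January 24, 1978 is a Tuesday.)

January 24, 1978 is a Tuesday; the first Thursday on or after it is January 26, 1978 (2 days later).
From January 26, 1978 to August 8, 1978: 5 + 28 + 31 + 30 + 31 + 30 + 31 + 8 = 194 days (rest of January, February, March, April, May, June, July, August).
194 ÷ 7 = 27 full weeks with remainder 5, so 27 more Thursdays after the first → 28.

28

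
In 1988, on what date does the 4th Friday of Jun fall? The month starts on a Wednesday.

Jun 1988 begins on a Wednesday, so the first Friday is Jun 3 (2 days later).
The 4th Friday is 3 weeks later: 3 + 21 = 24.

Jun 24, 1988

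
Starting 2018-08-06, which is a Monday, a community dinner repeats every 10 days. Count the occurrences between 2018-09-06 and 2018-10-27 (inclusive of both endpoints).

5

Occurrences land 10·i days after 2018-08-06 for i = 0, 1, 2, …
2018-09-06 is 31 days after the start; 31 ÷ 10 = 3 remainder 1; since the remainder is 1, round up to i = 4. First occurrence in the window: #5 on 2018-09-15 (4×10 = 40 days in).
2018-10-27 is 82 days after the start; 82 ÷ 10 = 8 remainder 2. Last occurrence in the window: #9 on 2018-10-25.
Occurrences #5 through #9: 5 in total.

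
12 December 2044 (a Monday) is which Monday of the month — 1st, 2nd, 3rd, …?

Day 12 falls in week ⌈12/7⌉ of the month.
Days 1–7 hold the 1st Monday, 8–14 the 2nd, 15–21 the 3rd, 22–28 the 4th, 29–31 the 5th.
12 is in the range for the 2nd.

2nd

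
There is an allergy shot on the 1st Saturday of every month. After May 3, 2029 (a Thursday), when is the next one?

May 5, 2029

May 2029 starts on a Tuesday, so its 1st Saturday is May 5, 2029 (4 days in).
May 5, 2029 is after May 3, 2029, so that is the next one.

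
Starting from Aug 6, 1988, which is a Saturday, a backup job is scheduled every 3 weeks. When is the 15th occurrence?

May 27, 1989

The 15th occurrence is 14 intervals after the first: 14 × 21 = 294 days after Aug 6, 1988.
Aug has 31 days — 25 days to the end of Aug leaves 269.
Sep has 30 days (239 left).
Oct has 31 days (208 left).
Nov has 30 days (178 left).
Dec has 31 days (147 left).
Jan has 31 days (116 left).
Feb has 28 days (88 left).
Mar has 31 days (57 left).
Apr has 30 days (27 left).
27 days into May → May 27, 1989.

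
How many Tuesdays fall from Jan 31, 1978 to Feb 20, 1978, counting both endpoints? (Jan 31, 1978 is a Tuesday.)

Jan 31, 1978 is a Tuesday; the first Tuesday on or after it is Jan 31, 1978.
From Jan 31, 1978 to Feb 20, 1978: 0 + 20 = 20 days (rest of Jan, Feb).
20 ÷ 7 = 2 full weeks with remainder 6, so 2 more Tuesdays after the first → 3.

3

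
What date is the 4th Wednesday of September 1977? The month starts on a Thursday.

September 28, 1977

September 1977 begins on a Thursday, so the first Wednesday is September 7 (6 days later).
The 4th Wednesday is 3 weeks later: 7 + 21 = 28.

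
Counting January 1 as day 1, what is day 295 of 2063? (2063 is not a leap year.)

January has 31 days (295 − 31 = 264 remain).
February has 28 days (264 − 28 = 236 remain).
March has 31 days (236 − 31 = 205 remain).
April has 30 days (205 − 30 = 175 remain).
May has 31 days (175 − 31 = 144 remain).
June has 30 days (144 − 30 = 114 remain).
July has 31 days (114 − 31 = 83 remain).
August has 31 days (83 − 31 = 52 remain).
September has 30 days (52 − 30 = 22 remain).
22 into October → October 22.

2063-10-22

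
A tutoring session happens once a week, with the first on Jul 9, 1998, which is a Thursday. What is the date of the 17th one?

The 17th occurrence is 16 intervals after the first: 16 × 7 = 112 days after Jul 9, 1998.
Jul has 31 days — 22 days to the end of Jul leaves 90.
Aug has 31 days (59 left).
Sep has 30 days (29 left).
29 days into Oct → Oct 29, 1998.

Oct 29, 1998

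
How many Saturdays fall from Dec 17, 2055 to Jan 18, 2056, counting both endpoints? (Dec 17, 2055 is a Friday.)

Dec 17, 2055 is a Friday; the first Saturday on or after it is Dec 18, 2055 (1 day later).
From Dec 18, 2055 to Jan 18, 2056: 13 + 18 = 31 days (rest of Dec, Jan).
31 ÷ 7 = 4 full weeks with remainder 3, so 4 more Saturdays after the first → 5.

5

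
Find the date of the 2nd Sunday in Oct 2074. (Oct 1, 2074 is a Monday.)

Oct 14, 2074

Oct 2074 begins on a Monday, so the first Sunday is Oct 7 (6 days later).
The 2nd Sunday is 1 weeks later: 7 + 7 = 14.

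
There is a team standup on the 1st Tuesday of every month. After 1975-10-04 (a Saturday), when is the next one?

1975-10-07

October 1975 starts on a Wednesday, so its 1st Tuesday is 1975-10-07 (6 days in).
1975-10-07 is after 1975-10-04, so that is the next one.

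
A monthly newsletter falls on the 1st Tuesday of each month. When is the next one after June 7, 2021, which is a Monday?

June 2021 starts on a Tuesday, so its 1st Tuesday is June 1, 2021.
That is not after June 7, 2021, so look at July 2021.
July 2021 starts on a Thursday, so its 1st Tuesday is July 6, 2021 (5 days in).

July 6, 2021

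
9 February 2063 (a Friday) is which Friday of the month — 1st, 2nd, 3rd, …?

2nd

Day 9 falls in week ⌈9/7⌉ of the month.
Days 1–7 hold the 1st Friday, 8–14 the 2nd, 15–21 the 3rd, 22–28 the 4th, 29–31 the 5th.
9 is in the range for the 2nd.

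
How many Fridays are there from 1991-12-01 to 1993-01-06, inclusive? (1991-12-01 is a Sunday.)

57

1991-12-01 is a Sunday; the first Friday on or after it is 1991-12-06 (5 days later).
From 1991-12-06 to 1993-01-06: 25 + 366 + 6 = 397 days (rest of 1991, 1992, to 1993-01-06 in 1993).
397 ÷ 7 = 56 full weeks with remainder 5, so 56 more Fridays after the first → 57.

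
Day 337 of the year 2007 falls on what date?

January has 31 days (337 − 31 = 306 remain).
February has 28 days (306 − 28 = 278 remain).
March has 31 days (278 − 31 = 247 remain).
April has 30 days (247 − 30 = 217 remain).
May has 31 days (217 − 31 = 186 remain).
June has 30 days (186 − 30 = 156 remain).
July has 31 days (156 − 31 = 125 remain).
August has 31 days (125 − 31 = 94 remain).
September has 30 days (94 − 30 = 64 remain).
October has 31 days (64 − 31 = 33 remain).
November has 30 days (33 − 30 = 3 remain).
3 into December → December 3.

December 3, 2007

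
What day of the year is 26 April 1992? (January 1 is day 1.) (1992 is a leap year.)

Days in months before April: 31 + 29 + 31 = 91.
Plus 26 days into April → day 117.

117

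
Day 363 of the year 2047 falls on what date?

29 December 2047

January has 31 days (363 − 31 = 332 remain).
February has 28 days (332 − 28 = 304 remain).
March has 31 days (304 − 31 = 273 remain).
April has 30 days (273 − 30 = 243 remain).
May has 31 days (243 − 31 = 212 remain).
June has 30 days (212 − 30 = 182 remain).
July has 31 days (182 − 31 = 151 remain).
August has 31 days (151 − 31 = 120 remain).
September has 30 days (120 − 30 = 90 remain).
October has 31 days (90 − 31 = 59 remain).
November has 30 days (59 − 30 = 29 remain).
29 into December → December 29.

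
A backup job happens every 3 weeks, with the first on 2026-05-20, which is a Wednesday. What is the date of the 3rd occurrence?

2026-07-01

The 3rd occurrence is 2 intervals after the first: 2 × 21 = 42 days after 2026-05-20.
May has 31 days — 11 days to the end of May leaves 31.
June has 30 days (1 left).
1 day into July → 2026-07-01.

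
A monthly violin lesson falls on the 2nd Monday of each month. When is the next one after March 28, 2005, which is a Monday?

March 2005 starts on a Tuesday; its first Monday is the 7th, so the 2nd Monday is the 14th — March 14, 2005.
That is not after March 28, 2005, so look at April 2005.
April 2005 starts on a Friday; its first Monday is the 4th, so the 2nd Monday is the 11th — April 11, 2005.

April 11, 2005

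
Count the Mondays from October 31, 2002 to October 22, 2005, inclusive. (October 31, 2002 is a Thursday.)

October 31, 2002 is a Thursday; the first Monday on or after it is November 4, 2002 (4 days later).
From November 4, 2002 to October 22, 2005: 57 + 365 + 366 + 295 = 1083 days (rest of 2002, 2003, 2004, to October 22, 2005 in 2005).
1083 ÷ 7 = 154 full weeks with remainder 5, so 154 more Mondays after the first → 155.

155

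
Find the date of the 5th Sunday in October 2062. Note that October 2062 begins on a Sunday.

29 October 2062

October 2062 begins on a Sunday, so the first Sunday is October 1.
The 5th Sunday is 4 weeks later: 1 + 28 = 29.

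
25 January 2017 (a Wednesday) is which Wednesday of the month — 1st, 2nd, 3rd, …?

4th

Day 25 falls in week ⌈25/7⌉ of the month.
Days 1–7 hold the 1st Wednesday, 8–14 the 2nd, 15–21 the 3rd, 22–28 the 4th, 29–31 the 5th.
25 is in the range for the 4th.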